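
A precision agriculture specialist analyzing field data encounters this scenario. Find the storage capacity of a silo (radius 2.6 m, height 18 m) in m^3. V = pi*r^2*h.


V = pi * r^2 * h
  = pi * 2.6^2 * 18
  = pi * 6.76 * 18
  = 382.27 m^3


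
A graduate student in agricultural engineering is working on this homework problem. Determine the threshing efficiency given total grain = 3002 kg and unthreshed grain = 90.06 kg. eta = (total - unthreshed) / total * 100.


eta = (total - unthreshed) / total * 100
    = (3002 - 90.06) / 3002 * 100
    = 2911.94 / 3002 * 100
    = 97%


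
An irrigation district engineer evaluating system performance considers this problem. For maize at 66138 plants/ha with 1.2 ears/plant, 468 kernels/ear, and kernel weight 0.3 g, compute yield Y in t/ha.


Y = density * ears * kernels * kw
  = 66138 * 1.2 * 468 * 0.3 g/ha
  = 11142930.24 g/ha
  = 11142.93 kg/ha = 11.14 t/ha


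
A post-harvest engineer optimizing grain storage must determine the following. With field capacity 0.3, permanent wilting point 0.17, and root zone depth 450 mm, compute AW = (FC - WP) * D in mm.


AW = (FC - WP) * D
   = (0.3 - 0.17) * 450
   = 0.13 * 450
   = 58.50 mm


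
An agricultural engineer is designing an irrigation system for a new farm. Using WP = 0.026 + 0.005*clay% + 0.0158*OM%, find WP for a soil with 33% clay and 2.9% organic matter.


WP = 0.026 + 0.005*33 + 0.0158*2.9
   = 0.026 + 0.1650 + 0.0458
   = 0.2368


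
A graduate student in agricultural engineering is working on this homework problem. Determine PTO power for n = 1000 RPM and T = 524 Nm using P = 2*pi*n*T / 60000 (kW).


P = 2*pi*n*T / 60000
  = 2*pi * 1000 * 524 / 60000
  = 3292389.10 / 60000
  = 54.87 kW


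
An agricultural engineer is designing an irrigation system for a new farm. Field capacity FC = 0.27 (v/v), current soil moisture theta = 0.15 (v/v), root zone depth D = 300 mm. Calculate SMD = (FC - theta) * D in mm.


SMD = (FC - theta) * D
    = (0.27 - 0.15) * 300
    = 0.120 * 300
    = 36 mm


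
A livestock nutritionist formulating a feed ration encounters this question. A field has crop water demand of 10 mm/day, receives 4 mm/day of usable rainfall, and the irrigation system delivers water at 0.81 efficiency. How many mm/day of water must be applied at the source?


IWR = (ETc - Pe) / Ea
    = (10 - 4) / 0.81
    = 6 / 0.81
    = 7.41 mm/day


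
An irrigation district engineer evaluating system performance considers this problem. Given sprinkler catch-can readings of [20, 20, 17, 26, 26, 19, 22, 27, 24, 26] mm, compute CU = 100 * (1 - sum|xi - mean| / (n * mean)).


xbar = 227 / 10 = 22.700
sum|xi - xbar| = 31
CU = 100 * (1 - 31 / (10 * 22.700))
   = 100 * (1 - 0.1366)
   = 86.34%


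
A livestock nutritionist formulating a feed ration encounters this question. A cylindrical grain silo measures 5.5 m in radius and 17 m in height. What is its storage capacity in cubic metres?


V = pi * r^2 * h
  = pi * 5.5^2 * 17
  = pi * 30.25 * 17
  = 1615.56 m^3


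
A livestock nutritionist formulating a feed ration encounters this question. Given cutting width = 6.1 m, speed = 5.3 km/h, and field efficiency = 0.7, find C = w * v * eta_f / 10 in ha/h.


C = w * v * eta_f / 10
  = 6.1 * 5.3 * 0.7 / 10
  = 22.63 / 10
  = 2.26 ha/h


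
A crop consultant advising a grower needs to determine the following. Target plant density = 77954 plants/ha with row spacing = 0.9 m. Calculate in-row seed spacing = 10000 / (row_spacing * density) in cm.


spacing = 10000 / (row_sp * density)
        = 10000 / (0.9 * 77954)
        = 10000 / 70158.60
        = 0.14253 m = 14.25 cm


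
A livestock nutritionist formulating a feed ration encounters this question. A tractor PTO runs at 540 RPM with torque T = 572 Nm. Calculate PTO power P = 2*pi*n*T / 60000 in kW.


P = 2*pi*n*T / 60000
  = 2*pi * 540 * 572 / 60000
  = 1940750.28 / 60000
  = 32.35 kW


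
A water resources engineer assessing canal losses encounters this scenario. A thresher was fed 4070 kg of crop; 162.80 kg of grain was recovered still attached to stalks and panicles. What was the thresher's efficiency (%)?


eta = (total - unthreshed) / total * 100
    = (4070 - 162.80) / 4070 * 100
    = 3907.20 / 4070 * 100
    = 96%


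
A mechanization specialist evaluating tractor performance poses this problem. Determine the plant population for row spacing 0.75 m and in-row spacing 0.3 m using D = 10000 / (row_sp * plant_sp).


D = 10000 / (row_sp * plant_sp)
  = 10000 / (0.75 * 0.3)
  = 10000 / 0.2250
  = 44444.44 plants/ha


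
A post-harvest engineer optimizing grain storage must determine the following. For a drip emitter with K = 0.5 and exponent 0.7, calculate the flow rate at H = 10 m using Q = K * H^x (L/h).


Q = K * H^x
  = 0.5 * 10^0.7
  = 0.5 * 5.0119
  = 2.51 L/h


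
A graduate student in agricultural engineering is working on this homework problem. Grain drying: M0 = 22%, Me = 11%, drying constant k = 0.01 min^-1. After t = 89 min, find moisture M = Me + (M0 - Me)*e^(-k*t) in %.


M = Me + (M0 - Me) * e^(-k*t)
  = 11 + (22 - 11) * e^(-0.01*89)
  = 11 + 11 * e^(-0.890)
  = 11 + 11 * 0.41066
  = 11 + 4.5172
  = 15.52%


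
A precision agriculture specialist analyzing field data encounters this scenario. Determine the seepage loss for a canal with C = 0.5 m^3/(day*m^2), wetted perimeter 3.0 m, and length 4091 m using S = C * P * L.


S = C * P * L
  = 0.5 * 3.0 * 4091
  = 6136.50 m^3/day


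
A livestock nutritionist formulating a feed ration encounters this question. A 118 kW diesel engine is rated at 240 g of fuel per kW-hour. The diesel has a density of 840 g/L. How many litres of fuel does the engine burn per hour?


FC = P * BSFC / rho_fuel
   = 118 * 240 / 840
   = 28320 / 840
   = 33.71 L/h


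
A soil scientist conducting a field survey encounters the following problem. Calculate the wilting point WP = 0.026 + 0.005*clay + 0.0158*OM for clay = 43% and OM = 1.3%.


WP = 0.026 + 0.005*43 + 0.0158*1.3
   = 0.026 + 0.2150 + 0.0205
   = 0.2615


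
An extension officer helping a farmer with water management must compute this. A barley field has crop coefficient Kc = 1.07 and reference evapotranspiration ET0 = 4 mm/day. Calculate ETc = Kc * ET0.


ETc = Kc * ET0
    = 1.07 * 4
    = 4.28 mm/day


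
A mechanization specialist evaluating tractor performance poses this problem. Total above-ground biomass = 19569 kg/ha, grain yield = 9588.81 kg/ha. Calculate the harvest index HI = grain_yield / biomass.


HI = grain_yield / biomass
   = 9588.81 / 19569
   = 0.49


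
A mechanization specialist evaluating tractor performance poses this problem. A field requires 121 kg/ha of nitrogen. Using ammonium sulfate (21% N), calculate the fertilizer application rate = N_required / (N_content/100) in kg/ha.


Rate = N_required / (N_content / 100)
     = 121 / (21 / 100)
     = 121 / 0.21
     = 576.19 kg/ha


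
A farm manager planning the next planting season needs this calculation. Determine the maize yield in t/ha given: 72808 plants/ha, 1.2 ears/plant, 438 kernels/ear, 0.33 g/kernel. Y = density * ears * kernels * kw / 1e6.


Y = density * ears * kernels * kw
  = 72808 * 1.2 * 438 * 0.33 g/ha
  = 12628401.98 g/ha
  = 12628.40 kg/ha = 12.63 t/ha


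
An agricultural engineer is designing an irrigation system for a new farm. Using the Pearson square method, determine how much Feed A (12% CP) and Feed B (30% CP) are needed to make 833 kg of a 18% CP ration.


parts_A = CP_b - target = 30 - 18 = 12
parts_B = target - CP_a = 18 - 12 = 6
total_parts = 12 + 6 = 18
Feed A = 833 * 12 / 18 = 555.33 kg
Feed B = 833 * 6 / 18 = 277.67 kg

555.33 kg


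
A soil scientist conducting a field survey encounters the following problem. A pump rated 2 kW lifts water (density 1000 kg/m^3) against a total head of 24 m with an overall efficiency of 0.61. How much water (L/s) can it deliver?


Q = (P * 1000 * eta) / (rho * g * H)
  = (2 * 1000 * 0.61) / (1000 * 9.81 * 24)
  = 1220 / 235440
  = 0.00518 m^3/s = 5.18 L/s


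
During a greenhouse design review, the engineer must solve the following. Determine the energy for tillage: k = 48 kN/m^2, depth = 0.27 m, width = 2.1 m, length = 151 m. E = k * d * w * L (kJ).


E = k * d * w * L
  = 48 * 0.27 * 2.1 * 151
  = 4109.62 kJ


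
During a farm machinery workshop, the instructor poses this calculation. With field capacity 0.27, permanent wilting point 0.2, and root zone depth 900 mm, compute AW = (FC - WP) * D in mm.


AW = (FC - WP) * D
   = (0.27 - 0.2) * 900
   = 0.07 * 900
   = 63 mm


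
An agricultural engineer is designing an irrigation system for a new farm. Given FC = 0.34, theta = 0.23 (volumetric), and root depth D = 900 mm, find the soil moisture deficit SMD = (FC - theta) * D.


SMD = (FC - theta) * D
    = (0.34 - 0.23) * 900
    = 0.110 * 900
    = 99 mm


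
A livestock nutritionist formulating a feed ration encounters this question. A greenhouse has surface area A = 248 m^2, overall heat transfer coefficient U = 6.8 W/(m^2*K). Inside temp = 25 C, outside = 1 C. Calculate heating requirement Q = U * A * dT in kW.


dT = 25 - (1) = 24 K
Q = U * A * dT
  = 6.8 * 248 * 24
  = 40473.60 W = 40.47 kW


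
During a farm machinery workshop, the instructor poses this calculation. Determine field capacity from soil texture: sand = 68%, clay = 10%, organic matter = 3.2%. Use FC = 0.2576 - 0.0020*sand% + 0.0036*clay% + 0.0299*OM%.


FC = 0.2576 - 0.0020*68 + 0.0036*10 + 0.0299*3.2
   = 0.2576 - 0.1360 + 0.0360 + 0.0957
   = 0.2533


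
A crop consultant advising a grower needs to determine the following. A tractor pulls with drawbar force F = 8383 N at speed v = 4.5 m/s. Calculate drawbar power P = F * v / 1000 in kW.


P = F * v / 1000
  = 8383 * 4.5 / 1000
  = 37723.50 / 1000
  = 37.72 kW


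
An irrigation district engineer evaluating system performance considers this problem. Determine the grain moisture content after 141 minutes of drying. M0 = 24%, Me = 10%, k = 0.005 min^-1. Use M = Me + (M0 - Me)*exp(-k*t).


M = Me + (M0 - Me) * e^(-k*t)
  = 10 + (24 - 10) * e^(-0.005*141)
  = 10 + 14 * e^(-0.705)
  = 10 + 14 * 0.49411
  = 10 + 6.9175
  = 16.92%


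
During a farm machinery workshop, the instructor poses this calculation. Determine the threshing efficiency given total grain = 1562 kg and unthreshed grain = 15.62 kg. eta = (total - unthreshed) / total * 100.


eta = (total - unthreshed) / total * 100
    = (1562 - 15.62) / 1562 * 100
    = 1546.38 / 1562 * 100
    = 99%


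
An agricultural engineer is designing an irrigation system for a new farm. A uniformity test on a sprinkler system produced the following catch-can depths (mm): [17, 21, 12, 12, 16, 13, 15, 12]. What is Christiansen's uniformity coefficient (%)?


xbar = 118 / 8 = 14.750
sum|xi - xbar| = 20
CU = 100 * (1 - 20 / (8 * 14.750))
   = 100 * (1 - 0.1695)
   = 83.05%


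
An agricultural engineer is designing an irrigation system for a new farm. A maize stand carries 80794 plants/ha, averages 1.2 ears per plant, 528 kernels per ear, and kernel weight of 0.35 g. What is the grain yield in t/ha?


Y = density * ears * kernels * kw
  = 80794 * 1.2 * 528 * 0.35 g/ha
  = 17916877.44 g/ha
  = 17916.88 kg/ha = 17.92 t/ha


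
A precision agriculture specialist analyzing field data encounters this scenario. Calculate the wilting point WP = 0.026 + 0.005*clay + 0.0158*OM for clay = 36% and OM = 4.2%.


WP = 0.026 + 0.005*36 + 0.0158*4.2
   = 0.026 + 0.1800 + 0.0664
   = 0.2724


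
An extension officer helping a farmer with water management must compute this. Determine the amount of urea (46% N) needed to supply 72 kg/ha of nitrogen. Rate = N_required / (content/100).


Rate = N_required / (N_content / 100)
     = 72 / (46 / 100)
     = 72 / 0.46
     = 156.52 kg/ha


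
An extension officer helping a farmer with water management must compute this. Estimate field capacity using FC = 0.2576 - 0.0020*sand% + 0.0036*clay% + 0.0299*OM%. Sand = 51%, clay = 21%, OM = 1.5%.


FC = 0.2576 - 0.0020*51 + 0.0036*21 + 0.0299*1.5
   = 0.2576 - 0.1020 + 0.0756 + 0.0449
   = 0.2761


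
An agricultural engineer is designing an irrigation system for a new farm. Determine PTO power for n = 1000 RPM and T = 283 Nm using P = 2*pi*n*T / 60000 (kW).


P = 2*pi*n*T / 60000
  = 2*pi * 1000 * 283 / 60000
  = 1778141.44 / 60000
  = 29.64 kW


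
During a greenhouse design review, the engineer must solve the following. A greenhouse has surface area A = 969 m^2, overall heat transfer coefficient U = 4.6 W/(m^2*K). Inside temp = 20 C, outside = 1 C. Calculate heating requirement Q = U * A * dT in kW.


dT = 20 - (1) = 19 K
Q = U * A * dT
  = 4.6 * 969 * 19
  = 84690.60 W = 84.69 kW


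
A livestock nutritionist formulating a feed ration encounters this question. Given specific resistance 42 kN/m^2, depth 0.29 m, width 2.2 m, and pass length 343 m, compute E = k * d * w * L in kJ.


E = k * d * w * L
  = 42 * 0.29 * 2.2 * 343
  = 9191.03 kJ


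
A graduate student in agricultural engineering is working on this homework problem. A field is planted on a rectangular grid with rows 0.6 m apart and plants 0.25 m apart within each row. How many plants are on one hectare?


D = 10000 / (row_sp * plant_sp)
  = 10000 / (0.6 * 0.25)
  = 10000 / 0.1500
  = 66666.67 plants/ha


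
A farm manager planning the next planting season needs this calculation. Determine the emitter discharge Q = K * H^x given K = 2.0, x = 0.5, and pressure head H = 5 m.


Q = K * H^x
  = 2.0 * 5^0.5
  = 2.0 * 2.2361
  = 4.47 L/h


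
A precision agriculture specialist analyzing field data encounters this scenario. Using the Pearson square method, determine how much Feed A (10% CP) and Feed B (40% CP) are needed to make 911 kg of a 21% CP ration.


parts_A = CP_b - target = 40 - 21 = 19
parts_B = target - CP_a = 21 - 10 = 11
total_parts = 19 + 11 = 30
Feed A = 911 * 19 / 30 = 576.97 kg
Feed B = 911 * 11 / 30 = 334.03 kg

576.97 kg


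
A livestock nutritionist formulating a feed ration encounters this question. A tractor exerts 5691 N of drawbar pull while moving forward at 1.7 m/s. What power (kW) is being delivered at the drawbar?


P = F * v / 1000
  = 5691 * 1.7 / 1000
  = 9674.70 / 1000
  = 9.67 kW


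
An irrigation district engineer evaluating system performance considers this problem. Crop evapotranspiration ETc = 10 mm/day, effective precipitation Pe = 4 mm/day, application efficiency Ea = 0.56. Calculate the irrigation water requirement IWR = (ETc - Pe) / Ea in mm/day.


IWR = (ETc - Pe) / Ea
    = (10 - 4) / 0.56
    = 6 / 0.56
    = 10.71 mm/day


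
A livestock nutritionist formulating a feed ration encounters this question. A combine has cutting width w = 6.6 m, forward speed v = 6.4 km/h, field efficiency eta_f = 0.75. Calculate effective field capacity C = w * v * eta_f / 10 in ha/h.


C = w * v * eta_f / 10
  = 6.6 * 6.4 * 0.75 / 10
  = 31.68 / 10
  = 3.17 ha/h


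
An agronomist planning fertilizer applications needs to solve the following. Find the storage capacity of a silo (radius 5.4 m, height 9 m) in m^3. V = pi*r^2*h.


V = pi * r^2 * h
  = pi * 5.4^2 * 9
  = pi * 29.16 * 9
  = 824.48 m^3


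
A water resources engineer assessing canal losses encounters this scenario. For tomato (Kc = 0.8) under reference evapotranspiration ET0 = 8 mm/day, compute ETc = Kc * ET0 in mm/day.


ETc = Kc * ET0
    = 0.8 * 8
    = 6.40 mm/day


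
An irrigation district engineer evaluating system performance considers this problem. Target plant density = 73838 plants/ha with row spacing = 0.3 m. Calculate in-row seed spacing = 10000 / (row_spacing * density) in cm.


spacing = 10000 / (row_sp * density)
        = 10000 / (0.3 * 73838)
        = 10000 / 22151.40
        = 0.45144 m = 45.14 cm


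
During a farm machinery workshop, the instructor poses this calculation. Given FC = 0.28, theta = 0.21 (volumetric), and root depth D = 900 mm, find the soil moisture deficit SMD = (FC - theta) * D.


SMD = (FC - theta) * D
    = (0.28 - 0.21) * 900
    = 0.070 * 900
    = 63 mm


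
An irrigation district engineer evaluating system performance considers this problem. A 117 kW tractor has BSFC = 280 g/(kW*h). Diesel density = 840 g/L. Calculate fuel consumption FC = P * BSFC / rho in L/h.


FC = P * BSFC / rho_fuel
   = 117 * 280 / 840
   = 32760 / 840
   = 39 L/h


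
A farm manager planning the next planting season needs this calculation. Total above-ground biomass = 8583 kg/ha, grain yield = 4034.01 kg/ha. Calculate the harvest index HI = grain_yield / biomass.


HI = grain_yield / biomass
   = 4034.01 / 8583
   = 0.47


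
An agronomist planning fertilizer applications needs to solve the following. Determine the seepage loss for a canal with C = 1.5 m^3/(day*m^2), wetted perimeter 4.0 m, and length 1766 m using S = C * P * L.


S = C * P * L
  = 1.5 * 4.0 * 1766
  = 10596 m^3/day


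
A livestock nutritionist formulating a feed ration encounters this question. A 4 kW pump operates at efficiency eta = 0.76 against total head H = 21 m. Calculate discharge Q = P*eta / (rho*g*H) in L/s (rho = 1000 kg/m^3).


Q = (P * 1000 * eta) / (rho * g * H)
  = (4 * 1000 * 0.76) / (1000 * 9.81 * 21)
  = 3040 / 206010
  = 0.01476 m^3/s = 14.76 L/s


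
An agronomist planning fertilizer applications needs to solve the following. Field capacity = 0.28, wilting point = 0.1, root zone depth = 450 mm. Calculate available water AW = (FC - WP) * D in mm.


AW = (FC - WP) * D
   = (0.28 - 0.1) * 450
   = 0.18 * 450
   = 81 mm


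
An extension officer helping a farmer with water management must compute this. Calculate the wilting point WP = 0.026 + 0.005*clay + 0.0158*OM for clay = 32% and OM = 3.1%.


WP = 0.026 + 0.005*32 + 0.0158*3.1
   = 0.026 + 0.1600 + 0.0490
   = 0.2350


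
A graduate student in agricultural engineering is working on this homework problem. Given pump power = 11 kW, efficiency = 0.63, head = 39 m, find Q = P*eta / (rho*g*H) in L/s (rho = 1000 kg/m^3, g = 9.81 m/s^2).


Q = (P * 1000 * eta) / (rho * g * H)
  = (11 * 1000 * 0.63) / (1000 * 9.81 * 39)
  = 6930 / 382590
  = 0.01811 m^3/s = 18.11 L/s


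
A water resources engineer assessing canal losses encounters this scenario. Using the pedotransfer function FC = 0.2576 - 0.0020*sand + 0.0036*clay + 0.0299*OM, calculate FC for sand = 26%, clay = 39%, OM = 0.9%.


FC = 0.2576 - 0.0020*26 + 0.0036*39 + 0.0299*0.9
   = 0.2576 - 0.0520 + 0.1404 + 0.0269
   = 0.3729


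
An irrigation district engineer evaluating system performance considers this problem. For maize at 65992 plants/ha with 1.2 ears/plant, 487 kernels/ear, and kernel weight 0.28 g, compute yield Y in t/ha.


Y = density * ears * kernels * kw
  = 65992 * 1.2 * 487 * 0.28 g/ha
  = 10798402.94 g/ha
  = 10798.40 kg/ha = 10.80 t/ha


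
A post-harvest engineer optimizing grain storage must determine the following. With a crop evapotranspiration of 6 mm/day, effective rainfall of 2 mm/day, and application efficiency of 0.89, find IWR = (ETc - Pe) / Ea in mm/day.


IWR = (ETc - Pe) / Ea
    = (6 - 2) / 0.89
    = 4 / 0.89
    = 4.49 mm/day


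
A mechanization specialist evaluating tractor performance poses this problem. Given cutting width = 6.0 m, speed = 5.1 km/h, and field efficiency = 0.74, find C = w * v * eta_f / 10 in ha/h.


C = w * v * eta_f / 10
  = 6.0 * 5.1 * 0.74 / 10
  = 22.64 / 10
  = 2.26 ha/h


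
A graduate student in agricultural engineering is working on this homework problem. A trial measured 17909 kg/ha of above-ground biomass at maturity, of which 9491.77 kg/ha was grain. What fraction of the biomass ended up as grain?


HI = grain_yield / biomass
   = 9491.77 / 17909
   = 0.53


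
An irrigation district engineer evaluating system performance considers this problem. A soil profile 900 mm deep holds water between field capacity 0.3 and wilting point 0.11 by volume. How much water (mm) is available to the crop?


AW = (FC - WP) * D
   = (0.3 - 0.11) * 900
   = 0.19 * 900
   = 171 mm


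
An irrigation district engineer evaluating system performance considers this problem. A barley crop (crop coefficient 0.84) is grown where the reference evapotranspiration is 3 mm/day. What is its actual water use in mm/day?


ETc = Kc * ET0
    = 0.84 * 3
    = 2.52 mm/day


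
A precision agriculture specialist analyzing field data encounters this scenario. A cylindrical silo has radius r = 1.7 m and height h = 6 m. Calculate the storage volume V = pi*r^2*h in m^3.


V = pi * r^2 * h
  = pi * 1.7^2 * 6
  = pi * 2.89 * 6
  = 54.48 m^3


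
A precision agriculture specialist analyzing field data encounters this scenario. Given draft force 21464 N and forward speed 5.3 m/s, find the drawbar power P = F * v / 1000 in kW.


P = F * v / 1000
  = 21464 * 5.3 / 1000
  = 113759.20 / 1000
  = 113.76 kW


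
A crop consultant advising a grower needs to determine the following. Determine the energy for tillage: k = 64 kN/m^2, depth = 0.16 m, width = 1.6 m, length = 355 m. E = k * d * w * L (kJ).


E = k * d * w * L
  = 64 * 0.16 * 1.6 * 355
  = 5816.32 kJ


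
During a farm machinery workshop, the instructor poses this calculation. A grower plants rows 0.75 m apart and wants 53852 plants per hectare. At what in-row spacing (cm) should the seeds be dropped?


spacing = 10000 / (row_sp * density)
        = 10000 / (0.75 * 53852)
        = 10000 / 40389
        = 0.24759 m = 24.76 cm


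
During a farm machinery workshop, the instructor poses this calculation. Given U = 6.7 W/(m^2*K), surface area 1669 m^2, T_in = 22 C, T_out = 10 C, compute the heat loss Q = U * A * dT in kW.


dT = 22 - (10) = 12 K
Q = U * A * dT
  = 6.7 * 1669 * 12
  = 134187.60 W = 134.19 kW


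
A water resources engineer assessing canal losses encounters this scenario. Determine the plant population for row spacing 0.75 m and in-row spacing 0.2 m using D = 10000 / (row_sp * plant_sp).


D = 10000 / (row_sp * plant_sp)
  = 10000 / (0.75 * 0.2)
  = 10000 / 0.1500
  = 66666.67 plants/ha


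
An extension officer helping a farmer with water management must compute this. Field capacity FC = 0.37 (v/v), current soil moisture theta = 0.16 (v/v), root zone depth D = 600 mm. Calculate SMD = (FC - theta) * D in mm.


SMD = (FC - theta) * D
    = (0.37 - 0.16) * 600
    = 0.210 * 600
    = 126 mm


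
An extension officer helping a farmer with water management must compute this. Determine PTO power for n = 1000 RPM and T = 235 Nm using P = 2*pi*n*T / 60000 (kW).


P = 2*pi*n*T / 60000
  = 2*pi * 1000 * 235 / 60000
  = 1476548.55 / 60000
  = 24.61 kW


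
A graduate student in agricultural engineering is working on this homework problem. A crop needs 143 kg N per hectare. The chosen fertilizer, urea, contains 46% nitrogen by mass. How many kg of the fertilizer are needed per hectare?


Rate = N_required / (N_content / 100)
     = 143 / (46 / 100)
     = 143 / 0.46
     = 310.87 kg/ha


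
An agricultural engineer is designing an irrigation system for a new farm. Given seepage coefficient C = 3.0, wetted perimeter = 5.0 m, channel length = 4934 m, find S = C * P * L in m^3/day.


S = C * P * L
  = 3.0 * 5.0 * 4934
  = 74010 m^3/day


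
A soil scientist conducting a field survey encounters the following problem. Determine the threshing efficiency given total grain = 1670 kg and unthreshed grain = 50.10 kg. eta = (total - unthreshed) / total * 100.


eta = (total - unthreshed) / total * 100
    = (1670 - 50.10) / 1670 * 100
    = 1619.90 / 1670 * 100
    = 97%


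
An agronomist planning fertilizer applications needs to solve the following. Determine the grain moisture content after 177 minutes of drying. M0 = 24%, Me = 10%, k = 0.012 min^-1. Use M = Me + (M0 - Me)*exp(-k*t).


M = Me + (M0 - Me) * e^(-k*t)
  = 10 + (24 - 10) * e^(-0.012*177)
  = 10 + 14 * e^(-2.124)
  = 10 + 14 * 0.11955
  = 10 + 1.6737
  = 11.67%


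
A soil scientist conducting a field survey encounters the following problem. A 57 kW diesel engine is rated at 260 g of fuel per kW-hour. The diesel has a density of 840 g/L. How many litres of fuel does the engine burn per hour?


FC = P * BSFC / rho_fuel
   = 57 * 260 / 840
   = 14820 / 840
   = 17.64 L/h


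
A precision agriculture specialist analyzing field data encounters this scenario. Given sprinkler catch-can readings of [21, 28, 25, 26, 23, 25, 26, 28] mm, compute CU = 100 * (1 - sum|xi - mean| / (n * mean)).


xbar = 202 / 8 = 25.250
sum|xi - xbar| = 14
CU = 100 * (1 - 14 / (8 * 25.250))
   = 100 * (1 - 0.0693)
   = 93.07%


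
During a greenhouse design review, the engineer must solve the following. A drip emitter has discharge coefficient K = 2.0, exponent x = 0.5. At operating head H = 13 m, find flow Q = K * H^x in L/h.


Q = K * H^x
  = 2.0 * 13^0.5
  = 2.0 * 3.6056
  = 7.21 L/h


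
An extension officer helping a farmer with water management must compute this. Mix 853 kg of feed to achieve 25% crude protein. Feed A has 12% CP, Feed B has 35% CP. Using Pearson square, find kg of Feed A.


parts_A = CP_b - target = 35 - 25 = 10
parts_B = target - CP_a = 25 - 12 = 13
total_parts = 10 + 13 = 23
Feed A = 853 * 10 / 23 = 370.87 kg
Feed B = 853 * 13 / 23 = 482.13 kg

370.87 kg


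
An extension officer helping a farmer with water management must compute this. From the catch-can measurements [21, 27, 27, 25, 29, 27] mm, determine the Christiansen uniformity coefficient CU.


xbar = 156 / 6 = 26
sum|xi - xbar| = 12
CU = 100 * (1 - 12 / (6 * 26))
   = 100 * (1 - 0.0769)
   = 92.31%


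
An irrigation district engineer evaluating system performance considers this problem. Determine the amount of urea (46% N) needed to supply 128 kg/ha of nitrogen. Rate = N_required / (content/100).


Rate = N_required / (N_content / 100)
     = 128 / (46 / 100)
     = 128 / 0.46
     = 278.26 kg/ha


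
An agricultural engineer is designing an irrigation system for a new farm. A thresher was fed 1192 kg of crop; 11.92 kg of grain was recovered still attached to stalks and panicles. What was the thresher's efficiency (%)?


eta = (total - unthreshed) / total * 100
    = (1192 - 11.92) / 1192 * 100
    = 1180.08 / 1192 * 100
    = 99%


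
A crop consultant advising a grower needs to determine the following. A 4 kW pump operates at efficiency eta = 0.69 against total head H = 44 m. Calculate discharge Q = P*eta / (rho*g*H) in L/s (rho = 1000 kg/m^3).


Q = (P * 1000 * eta) / (rho * g * H)
  = (4 * 1000 * 0.69) / (1000 * 9.81 * 44)
  = 2760 / 431640
  = 0.00639 m^3/s = 6.39 L/s


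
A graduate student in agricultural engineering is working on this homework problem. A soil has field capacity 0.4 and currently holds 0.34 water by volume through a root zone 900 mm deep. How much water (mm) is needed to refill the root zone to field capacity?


SMD = (FC - theta) * D
    = (0.4 - 0.34) * 900
    = 0.060 * 900
    = 54 mm


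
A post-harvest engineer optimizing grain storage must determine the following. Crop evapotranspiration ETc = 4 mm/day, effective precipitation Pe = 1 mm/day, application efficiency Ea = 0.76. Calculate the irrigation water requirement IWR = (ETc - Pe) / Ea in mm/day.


IWR = (ETc - Pe) / Ea
    = (4 - 1) / 0.76
    = 3 / 0.76
    = 3.95 mm/day


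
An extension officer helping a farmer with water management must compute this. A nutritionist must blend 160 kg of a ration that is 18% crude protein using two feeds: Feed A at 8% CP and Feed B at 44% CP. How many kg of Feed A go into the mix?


parts_A = CP_b - target = 44 - 18 = 26
parts_B = target - CP_a = 18 - 8 = 10
total_parts = 26 + 10 = 36
Feed A = 160 * 26 / 36 = 115.56 kg
Feed B = 160 * 10 / 36 = 44.44 kg

115.56 kg


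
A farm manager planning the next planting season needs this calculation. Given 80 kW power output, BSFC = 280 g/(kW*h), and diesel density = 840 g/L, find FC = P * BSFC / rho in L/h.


FC = P * BSFC / rho_fuel
   = 80 * 280 / 840
   = 22400 / 840
   = 26.67 L/h


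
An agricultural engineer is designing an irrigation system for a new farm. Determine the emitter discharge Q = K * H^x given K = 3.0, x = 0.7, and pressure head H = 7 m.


Q = K * H^x
  = 3.0 * 7^0.7
  = 3.0 * 3.9045
  = 11.71 L/h


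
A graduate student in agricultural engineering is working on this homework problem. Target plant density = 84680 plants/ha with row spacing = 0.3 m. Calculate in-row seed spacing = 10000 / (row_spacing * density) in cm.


spacing = 10000 / (row_sp * density)
        = 10000 / (0.3 * 84680)
        = 10000 / 25404
        = 0.39364 m = 39.36 cm


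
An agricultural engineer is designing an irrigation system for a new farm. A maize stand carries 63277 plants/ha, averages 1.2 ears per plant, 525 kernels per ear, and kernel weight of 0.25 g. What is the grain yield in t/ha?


Y = density * ears * kernels * kw
  = 63277 * 1.2 * 525 * 0.25 g/ha
  = 9966127.50 g/ha
  = 9966.13 kg/ha = 9.97 t/ha


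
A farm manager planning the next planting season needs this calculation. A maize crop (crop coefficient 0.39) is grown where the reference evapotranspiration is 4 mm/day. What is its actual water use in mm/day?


ETc = Kc * ET0
    = 0.39 * 4
    = 1.56 mm/day


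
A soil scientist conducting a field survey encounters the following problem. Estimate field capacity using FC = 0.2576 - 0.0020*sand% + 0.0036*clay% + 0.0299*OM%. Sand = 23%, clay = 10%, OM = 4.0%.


FC = 0.2576 - 0.0020*23 + 0.0036*10 + 0.0299*4.0
   = 0.2576 - 0.0460 + 0.0360 + 0.1196
   = 0.3672


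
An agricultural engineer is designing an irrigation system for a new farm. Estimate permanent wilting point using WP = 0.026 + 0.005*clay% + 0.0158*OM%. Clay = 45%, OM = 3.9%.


WP = 0.026 + 0.005*45 + 0.0158*3.9
   = 0.026 + 0.2250 + 0.0616
   = 0.3126


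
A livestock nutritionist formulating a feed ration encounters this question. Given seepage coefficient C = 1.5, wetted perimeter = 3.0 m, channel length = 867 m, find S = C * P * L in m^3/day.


S = C * P * L
  = 1.5 * 3.0 * 867
  = 3901.50 m^3/day


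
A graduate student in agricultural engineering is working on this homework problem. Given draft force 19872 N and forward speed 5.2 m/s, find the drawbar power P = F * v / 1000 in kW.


P = F * v / 1000
  = 19872 * 5.2 / 1000
  = 103334.40 / 1000
  = 103.33 kW


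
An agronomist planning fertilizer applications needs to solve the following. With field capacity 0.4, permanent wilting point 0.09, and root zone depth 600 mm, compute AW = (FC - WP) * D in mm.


AW = (FC - WP) * D
   = (0.4 - 0.09) * 600
   = 0.31 * 600
   = 186 mm


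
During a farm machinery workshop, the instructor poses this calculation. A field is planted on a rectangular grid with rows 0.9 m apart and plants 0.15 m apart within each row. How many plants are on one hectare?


D = 10000 / (row_sp * plant_sp)
  = 10000 / (0.9 * 0.15)
  = 10000 / 0.1350
  = 74074.07 plants/ha


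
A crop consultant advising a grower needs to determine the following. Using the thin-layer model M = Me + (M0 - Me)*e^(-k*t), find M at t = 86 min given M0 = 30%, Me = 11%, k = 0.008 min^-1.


M = Me + (M0 - Me) * e^(-k*t)
  = 11 + (30 - 11) * e^(-0.008*86)
  = 11 + 19 * e^(-0.688)
  = 11 + 19 * 0.50258
  = 11 + 9.5490
  = 20.55%


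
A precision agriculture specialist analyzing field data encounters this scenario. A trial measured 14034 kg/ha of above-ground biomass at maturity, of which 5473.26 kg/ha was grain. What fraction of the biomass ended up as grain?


HI = grain_yield / biomass
   = 5473.26 / 14034
   = 0.39


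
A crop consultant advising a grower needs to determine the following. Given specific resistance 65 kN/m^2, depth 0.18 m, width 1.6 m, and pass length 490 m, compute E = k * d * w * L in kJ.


E = k * d * w * L
  = 65 * 0.18 * 1.6 * 490
  = 9172.80 kJ


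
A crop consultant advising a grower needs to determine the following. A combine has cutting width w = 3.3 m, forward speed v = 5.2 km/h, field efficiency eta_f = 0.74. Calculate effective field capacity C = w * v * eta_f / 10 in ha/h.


C = w * v * eta_f / 10
  = 3.3 * 5.2 * 0.74 / 10
  = 12.70 / 10
  = 1.27 ha/h


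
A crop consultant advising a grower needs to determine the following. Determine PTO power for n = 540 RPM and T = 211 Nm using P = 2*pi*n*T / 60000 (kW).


P = 2*pi*n*T / 60000
  = 2*pi * 540 * 211 / 60000
  = 715906.13 / 60000
  = 11.93 kW


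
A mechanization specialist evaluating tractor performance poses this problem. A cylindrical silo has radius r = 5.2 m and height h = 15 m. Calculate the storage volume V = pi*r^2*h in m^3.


V = pi * r^2 * h
  = pi * 5.2^2 * 15
  = pi * 27.04 * 15
  = 1274.23 m^3


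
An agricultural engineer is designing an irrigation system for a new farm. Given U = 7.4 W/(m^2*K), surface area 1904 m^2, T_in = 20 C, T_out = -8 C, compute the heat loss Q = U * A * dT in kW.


dT = 20 - (-8) = 28 K
Q = U * A * dT
  = 7.4 * 1904 * 28
  = 394508.80 W = 394.51 kW


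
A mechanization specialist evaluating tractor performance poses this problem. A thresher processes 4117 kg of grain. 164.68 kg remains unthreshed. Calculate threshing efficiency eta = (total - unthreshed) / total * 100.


eta = (total - unthreshed) / total * 100
    = (4117 - 164.68) / 4117 * 100
    = 3952.32 / 4117 * 100
    = 96%


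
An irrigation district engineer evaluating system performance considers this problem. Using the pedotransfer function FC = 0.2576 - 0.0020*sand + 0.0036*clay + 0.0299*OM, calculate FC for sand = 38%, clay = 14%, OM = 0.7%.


FC = 0.2576 - 0.0020*38 + 0.0036*14 + 0.0299*0.7
   = 0.2576 - 0.0760 + 0.0504 + 0.0209
   = 0.2529


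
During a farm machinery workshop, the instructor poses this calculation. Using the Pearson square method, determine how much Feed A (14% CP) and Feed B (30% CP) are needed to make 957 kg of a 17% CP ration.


parts_A = CP_b - target = 30 - 17 = 13
parts_B = target - CP_a = 17 - 14 = 3
total_parts = 13 + 3 = 16
Feed A = 957 * 13 / 16 = 777.56 kg
Feed B = 957 * 3 / 16 = 179.44 kg

777.56 kg


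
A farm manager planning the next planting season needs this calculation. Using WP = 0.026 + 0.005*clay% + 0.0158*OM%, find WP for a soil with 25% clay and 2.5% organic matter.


WP = 0.026 + 0.005*25 + 0.0158*2.5
   = 0.026 + 0.1250 + 0.0395
   = 0.1905


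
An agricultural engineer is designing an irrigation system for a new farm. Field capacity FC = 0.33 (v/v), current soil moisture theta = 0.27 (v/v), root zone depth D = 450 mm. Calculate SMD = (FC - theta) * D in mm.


SMD = (FC - theta) * D
    = (0.33 - 0.27) * 450
    = 0.060 * 450
    = 27 mm


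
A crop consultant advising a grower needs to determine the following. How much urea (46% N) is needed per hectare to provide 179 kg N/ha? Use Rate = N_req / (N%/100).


Rate = N_required / (N_content / 100)
     = 179 / (46 / 100)
     = 179 / 0.46
     = 389.13 kg/ha


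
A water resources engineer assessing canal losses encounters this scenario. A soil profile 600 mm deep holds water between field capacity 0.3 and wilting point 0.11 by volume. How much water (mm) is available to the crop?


AW = (FC - WP) * D
   = (0.3 - 0.11) * 600
   = 0.19 * 600
   = 114 mm


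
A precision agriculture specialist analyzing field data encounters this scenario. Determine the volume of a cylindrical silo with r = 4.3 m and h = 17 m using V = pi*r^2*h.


V = pi * r^2 * h
  = pi * 4.3^2 * 17
  = pi * 18.49 * 17
  = 987.50 m^3


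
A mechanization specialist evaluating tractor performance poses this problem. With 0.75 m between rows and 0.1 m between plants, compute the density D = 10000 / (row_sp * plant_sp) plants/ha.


D = 10000 / (row_sp * plant_sp)
  = 10000 / (0.75 * 0.1)
  = 10000 / 0.0750
  = 133333.33 plants/ha


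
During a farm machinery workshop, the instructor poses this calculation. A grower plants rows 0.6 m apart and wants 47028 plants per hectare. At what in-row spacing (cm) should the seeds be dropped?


spacing = 10000 / (row_sp * density)
        = 10000 / (0.6 * 47028)
        = 10000 / 28216.80
        = 0.35440 m = 35.44 cm


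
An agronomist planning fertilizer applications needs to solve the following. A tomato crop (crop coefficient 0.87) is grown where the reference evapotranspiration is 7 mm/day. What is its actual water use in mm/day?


ETc = Kc * ET0
    = 0.87 * 7
    = 6.09 mm/day


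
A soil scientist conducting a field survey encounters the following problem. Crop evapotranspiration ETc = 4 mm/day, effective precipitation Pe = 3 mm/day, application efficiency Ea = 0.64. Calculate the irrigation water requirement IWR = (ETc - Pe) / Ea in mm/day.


IWR = (ETc - Pe) / Ea
    = (4 - 3) / 0.64
    = 1 / 0.64
    = 1.56 mm/day


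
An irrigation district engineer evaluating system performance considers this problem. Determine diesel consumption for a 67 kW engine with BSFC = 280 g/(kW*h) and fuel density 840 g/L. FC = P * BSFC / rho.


FC = P * BSFC / rho_fuel
   = 67 * 280 / 840
   = 18760 / 840
   = 22.33 L/h


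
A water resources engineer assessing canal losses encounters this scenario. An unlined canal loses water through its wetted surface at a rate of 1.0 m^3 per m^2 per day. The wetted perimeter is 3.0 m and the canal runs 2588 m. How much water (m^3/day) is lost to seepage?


S = C * P * L
  = 1.0 * 3.0 * 2588
  = 7764 m^3/day


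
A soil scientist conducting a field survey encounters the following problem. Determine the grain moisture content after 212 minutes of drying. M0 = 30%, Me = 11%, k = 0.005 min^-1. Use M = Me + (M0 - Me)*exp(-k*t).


M = Me + (M0 - Me) * e^(-k*t)
  = 11 + (30 - 11) * e^(-0.005*212)
  = 11 + 19 * e^(-1.060)
  = 11 + 19 * 0.34646
  = 11 + 6.5827
  = 17.58%


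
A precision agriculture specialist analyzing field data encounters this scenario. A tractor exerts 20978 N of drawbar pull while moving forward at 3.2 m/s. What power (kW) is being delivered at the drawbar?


P = F * v / 1000
  = 20978 * 3.2 / 1000
  = 67129.60 / 1000
  = 67.13 kW


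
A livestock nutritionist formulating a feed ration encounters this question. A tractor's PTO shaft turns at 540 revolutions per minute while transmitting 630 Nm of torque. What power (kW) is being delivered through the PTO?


P = 2*pi*n*T / 60000
  = 2*pi * 540 * 630 / 60000
  = 2137539.64 / 60000
  = 35.63 kW


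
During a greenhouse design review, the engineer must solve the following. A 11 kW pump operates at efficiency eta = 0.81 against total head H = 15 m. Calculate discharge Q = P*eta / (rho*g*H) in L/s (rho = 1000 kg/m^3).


Q = (P * 1000 * eta) / (rho * g * H)
  = (11 * 1000 * 0.81) / (1000 * 9.81 * 15)
  = 8910 / 147150
  = 0.06055 m^3/s = 60.55 L/s


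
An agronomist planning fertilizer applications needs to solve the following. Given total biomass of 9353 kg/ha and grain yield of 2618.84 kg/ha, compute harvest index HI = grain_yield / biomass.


HI = grain_yield / biomass
   = 2618.84 / 9353
   = 0.28


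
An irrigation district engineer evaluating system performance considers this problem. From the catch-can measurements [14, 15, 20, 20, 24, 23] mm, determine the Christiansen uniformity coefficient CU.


xbar = 116 / 6 = 19.333
sum|xi - xbar| = 19.333
CU = 100 * (1 - 19.333 / (6 * 19.333))
   = 100 * (1 - 0.1667)
   = 83.33%


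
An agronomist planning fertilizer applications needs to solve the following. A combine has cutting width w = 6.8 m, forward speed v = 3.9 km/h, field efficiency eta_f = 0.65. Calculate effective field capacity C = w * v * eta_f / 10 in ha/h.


C = w * v * eta_f / 10
  = 6.8 * 3.9 * 0.65 / 10
  = 17.24 / 10
  = 1.72 ha/h


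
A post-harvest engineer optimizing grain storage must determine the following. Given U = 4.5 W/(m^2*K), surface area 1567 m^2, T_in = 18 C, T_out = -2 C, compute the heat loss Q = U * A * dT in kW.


dT = 18 - (-2) = 20 K
Q = U * A * dT
  = 4.5 * 1567 * 20
  = 141030 W = 141.03 kW
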